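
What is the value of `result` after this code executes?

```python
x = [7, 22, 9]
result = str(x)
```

x = [7, 22, 9]; result = '[7, 22, 9]'

'[7, 22, 9]'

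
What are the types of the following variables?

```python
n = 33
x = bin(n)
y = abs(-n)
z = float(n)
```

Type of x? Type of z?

bin() returns str; float() returns float

str, float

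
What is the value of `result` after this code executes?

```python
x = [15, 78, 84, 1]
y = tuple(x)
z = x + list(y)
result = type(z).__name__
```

x is list; y is tuple; z is list; result = 'list'

'list'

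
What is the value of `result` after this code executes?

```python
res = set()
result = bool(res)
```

res = set(); result = False

False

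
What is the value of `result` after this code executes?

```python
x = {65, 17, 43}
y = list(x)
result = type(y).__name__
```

x is set; y is list; result = 'list'

'list'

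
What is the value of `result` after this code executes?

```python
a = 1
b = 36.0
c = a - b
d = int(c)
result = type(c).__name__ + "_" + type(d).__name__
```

a is int; b is float; c is float; d is int; result = 'float_int'

'float_int'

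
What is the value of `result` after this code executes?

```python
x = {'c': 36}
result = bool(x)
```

x = {'c': 36}; result = True

True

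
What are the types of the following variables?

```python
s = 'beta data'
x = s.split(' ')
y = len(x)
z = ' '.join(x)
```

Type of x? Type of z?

str.split() returns list; str.join() returns str

list, str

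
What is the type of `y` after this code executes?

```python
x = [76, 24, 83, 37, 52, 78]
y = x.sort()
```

list.sort() returns None (mutates in place)

NoneType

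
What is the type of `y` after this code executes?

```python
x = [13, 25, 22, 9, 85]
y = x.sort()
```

list.sort() returns None (mutates in place)

NoneType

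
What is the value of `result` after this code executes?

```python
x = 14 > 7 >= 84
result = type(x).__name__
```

x is bool; result = 'bool'

'bool'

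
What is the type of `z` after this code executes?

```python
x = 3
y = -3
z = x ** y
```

int ** negative = float

float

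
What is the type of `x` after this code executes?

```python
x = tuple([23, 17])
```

tuple() constructor returns tuple

tuple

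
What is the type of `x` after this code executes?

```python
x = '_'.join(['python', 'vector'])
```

str.join() returns str

str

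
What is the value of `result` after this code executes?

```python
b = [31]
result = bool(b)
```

b = [31]; result = True

True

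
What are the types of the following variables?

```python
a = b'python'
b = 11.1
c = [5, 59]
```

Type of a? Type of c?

a is assigned a bytes literal (b'...' prefix); c is assigned a list literal (square brackets)

bytes, list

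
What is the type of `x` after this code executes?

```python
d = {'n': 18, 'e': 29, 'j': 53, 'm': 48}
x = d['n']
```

Accessing dict[str, int] with str key returns int

int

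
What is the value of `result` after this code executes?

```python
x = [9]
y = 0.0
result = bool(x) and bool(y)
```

x = [9]; y = 0.0; result = False

False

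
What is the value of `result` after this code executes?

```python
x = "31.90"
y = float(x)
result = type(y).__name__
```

x is str; y is float; result = 'float'

'float'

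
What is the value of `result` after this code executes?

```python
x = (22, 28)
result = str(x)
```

x = (22, 28); result = '(22, 28)'

'(22, 28)'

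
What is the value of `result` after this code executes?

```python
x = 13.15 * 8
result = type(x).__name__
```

x is float; result = 'float'

'float'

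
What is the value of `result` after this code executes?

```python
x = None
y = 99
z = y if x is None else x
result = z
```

x = None; y = 99; z = 99; result = 99

99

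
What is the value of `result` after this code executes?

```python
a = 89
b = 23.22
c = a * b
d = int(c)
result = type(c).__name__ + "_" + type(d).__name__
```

a is int; b is float; c is float; d is int; result = 'float_int'

'float_int'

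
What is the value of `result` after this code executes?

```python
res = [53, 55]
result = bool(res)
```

res = [53, 55]; result = True

True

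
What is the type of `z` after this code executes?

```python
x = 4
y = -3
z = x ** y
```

int ** negative = float

float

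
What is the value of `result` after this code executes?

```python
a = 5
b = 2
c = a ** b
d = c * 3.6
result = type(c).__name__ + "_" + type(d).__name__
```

a is int; b is int; c is int; d is float; result = 'int_float'

'int_float'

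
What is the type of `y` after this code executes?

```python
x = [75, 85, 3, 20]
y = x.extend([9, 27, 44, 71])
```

list.extend() returns None

NoneType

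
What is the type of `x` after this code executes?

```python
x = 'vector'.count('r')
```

str.count() returns int

int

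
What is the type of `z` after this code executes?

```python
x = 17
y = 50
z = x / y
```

int / int = float

float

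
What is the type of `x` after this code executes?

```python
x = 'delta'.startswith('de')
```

str.startswith() returns bool

bool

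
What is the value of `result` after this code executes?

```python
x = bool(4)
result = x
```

x = True; result = True

True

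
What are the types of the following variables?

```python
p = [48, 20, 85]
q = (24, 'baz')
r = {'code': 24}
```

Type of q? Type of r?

q is assigned a tuple (parenthesized, comma-separated values); r is assigned a dict literal ({key: value})

tuple, dict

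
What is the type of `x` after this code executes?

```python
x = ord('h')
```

ord() returns int (code point)

int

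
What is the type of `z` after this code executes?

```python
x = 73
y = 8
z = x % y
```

int % int = int

int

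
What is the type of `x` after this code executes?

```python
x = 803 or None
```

'or' returns first truthy value

int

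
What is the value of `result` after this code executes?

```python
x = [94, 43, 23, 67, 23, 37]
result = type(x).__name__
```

x is list; result = 'list'

'list'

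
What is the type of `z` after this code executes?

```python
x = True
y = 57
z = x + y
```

bool + int = int (bool is subclass of int)

int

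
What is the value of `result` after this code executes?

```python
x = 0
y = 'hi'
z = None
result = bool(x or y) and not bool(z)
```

x = 0; y = 'hi'; z = None; result = True

True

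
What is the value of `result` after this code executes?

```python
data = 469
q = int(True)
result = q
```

data = 469; q = 1; result = 1

1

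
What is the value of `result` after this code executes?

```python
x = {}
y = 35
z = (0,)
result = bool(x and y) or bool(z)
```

x = {}; y = 35; z = (0,); result = True

True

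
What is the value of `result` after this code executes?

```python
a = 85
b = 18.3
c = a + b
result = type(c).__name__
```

a is int; b is float; c is float; result = 'float'

'float'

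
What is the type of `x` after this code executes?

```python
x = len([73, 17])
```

len() always returns int

int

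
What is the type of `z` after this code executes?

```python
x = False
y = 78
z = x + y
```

bool + int = int (bool is subclass of int)

int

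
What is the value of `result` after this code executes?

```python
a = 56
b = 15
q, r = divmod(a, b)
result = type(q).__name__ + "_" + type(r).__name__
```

a is int; b is int; q is int; r is int; result = 'int_int'

'int_int'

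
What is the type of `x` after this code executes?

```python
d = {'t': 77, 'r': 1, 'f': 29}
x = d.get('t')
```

dict.get() returns value type when found

int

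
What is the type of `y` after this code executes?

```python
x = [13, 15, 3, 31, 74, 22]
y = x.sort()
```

list.sort() returns None (mutates in place)

NoneType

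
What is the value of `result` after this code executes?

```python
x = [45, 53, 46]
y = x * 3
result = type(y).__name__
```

x is list; y is list; result = 'list'

'list'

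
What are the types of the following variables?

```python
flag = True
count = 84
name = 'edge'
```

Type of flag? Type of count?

flag is assigned the constant True, which has type bool; count is assigned a bare integer (no decimal point), so it is an int

bool, int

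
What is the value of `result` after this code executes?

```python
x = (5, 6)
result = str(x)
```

x = (5, 6); result = '(5, 6)'

'(5, 6)'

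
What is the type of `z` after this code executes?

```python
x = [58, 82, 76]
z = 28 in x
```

'in' operator returns bool

bool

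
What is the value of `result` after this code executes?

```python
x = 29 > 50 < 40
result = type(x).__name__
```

x is bool; result = 'bool'

'bool'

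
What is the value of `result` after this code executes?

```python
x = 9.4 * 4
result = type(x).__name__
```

x is float; result = 'float'

'float'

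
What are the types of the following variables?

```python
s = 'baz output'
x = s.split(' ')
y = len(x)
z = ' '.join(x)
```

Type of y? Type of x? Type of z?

len() returns int; str.split() returns list; str.join() returns str

int, list, str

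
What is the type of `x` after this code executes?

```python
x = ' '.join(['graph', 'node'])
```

str.join() returns str

str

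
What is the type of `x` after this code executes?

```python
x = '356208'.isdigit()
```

str.isdigit() returns bool

bool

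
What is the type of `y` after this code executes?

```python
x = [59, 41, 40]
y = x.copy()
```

list.copy() returns list

list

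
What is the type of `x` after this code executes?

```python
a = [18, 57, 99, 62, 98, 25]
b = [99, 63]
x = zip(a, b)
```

zip() returns a zip object

zip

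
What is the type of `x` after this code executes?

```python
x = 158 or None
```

'or' returns first truthy value

int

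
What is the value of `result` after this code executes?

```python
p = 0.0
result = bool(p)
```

p = 0.0; result = False

False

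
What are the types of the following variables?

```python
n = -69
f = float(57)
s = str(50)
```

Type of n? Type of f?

n is assigned a bare integer (no decimal point), so it is an int; f is assigned the result of calling float(), which returns a float

int, float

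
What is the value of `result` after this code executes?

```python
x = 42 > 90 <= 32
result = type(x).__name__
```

x is bool; result = 'bool'

'bool'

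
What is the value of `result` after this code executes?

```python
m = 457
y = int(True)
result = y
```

m = 457; y = 1; result = 1

1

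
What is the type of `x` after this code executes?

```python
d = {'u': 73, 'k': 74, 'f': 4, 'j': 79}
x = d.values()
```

.values() returns dict_values view

dict_values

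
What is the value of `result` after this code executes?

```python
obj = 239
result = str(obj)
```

obj = 239; result = '239'

'239'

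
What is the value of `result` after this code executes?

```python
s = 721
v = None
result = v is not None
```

s = 721; v = None; result = False

False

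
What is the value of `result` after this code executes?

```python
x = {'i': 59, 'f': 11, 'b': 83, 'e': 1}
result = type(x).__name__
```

x is dict; result = 'dict'

'dict'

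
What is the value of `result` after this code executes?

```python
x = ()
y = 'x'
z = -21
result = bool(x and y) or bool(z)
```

x = (); y = 'x'; z = -21; result = True

True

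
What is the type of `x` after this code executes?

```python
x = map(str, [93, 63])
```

map() returns a map object

map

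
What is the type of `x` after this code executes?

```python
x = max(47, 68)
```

max() of ints returns int

int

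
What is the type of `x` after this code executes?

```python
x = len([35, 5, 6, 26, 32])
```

len() always returns int

int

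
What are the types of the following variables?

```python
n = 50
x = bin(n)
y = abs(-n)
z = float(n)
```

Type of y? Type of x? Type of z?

abs() of int returns int; bin() returns str; float() returns float

int, str, float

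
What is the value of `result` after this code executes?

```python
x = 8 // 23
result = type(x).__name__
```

x is int; result = 'int'

'int'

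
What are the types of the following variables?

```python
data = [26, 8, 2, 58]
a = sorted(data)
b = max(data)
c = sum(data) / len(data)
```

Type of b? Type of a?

max of ints returns int; sorted() returns list

int, list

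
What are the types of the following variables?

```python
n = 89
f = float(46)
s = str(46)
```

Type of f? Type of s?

f is assigned the result of calling float(), which returns a float; s is assigned the result of calling str(), which returns a str

float, str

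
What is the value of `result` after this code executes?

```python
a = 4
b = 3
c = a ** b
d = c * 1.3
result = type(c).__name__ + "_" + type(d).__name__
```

a is int; b is int; c is int; d is float; result = 'int_float'

'int_float'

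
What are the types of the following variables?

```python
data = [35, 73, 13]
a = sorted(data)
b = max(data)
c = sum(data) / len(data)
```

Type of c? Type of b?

int / int = float; max of ints returns int

float, int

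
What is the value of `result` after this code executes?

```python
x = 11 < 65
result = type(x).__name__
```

x is bool; result = 'bool'

'bool'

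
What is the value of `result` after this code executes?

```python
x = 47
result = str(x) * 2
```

x = 47; result = '4747'

'4747'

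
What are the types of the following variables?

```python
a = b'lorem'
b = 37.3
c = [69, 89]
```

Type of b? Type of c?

b is assigned a number with a decimal point, so it is a float; c is assigned a list literal (square brackets)

float, list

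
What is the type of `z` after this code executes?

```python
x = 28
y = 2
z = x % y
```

int % int = int

int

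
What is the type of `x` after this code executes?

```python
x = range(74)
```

range() returns a range object

range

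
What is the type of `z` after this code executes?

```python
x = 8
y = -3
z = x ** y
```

int ** negative = float

float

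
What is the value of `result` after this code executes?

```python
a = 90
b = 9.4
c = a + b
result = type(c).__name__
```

a is int; b is float; c is float; result = 'float'

'float'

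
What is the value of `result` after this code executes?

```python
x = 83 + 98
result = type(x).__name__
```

x is int; result = 'int'

'int'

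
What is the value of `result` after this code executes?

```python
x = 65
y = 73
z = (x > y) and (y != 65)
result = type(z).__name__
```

x is int; y is int; z is bool; result = 'bool'

'bool'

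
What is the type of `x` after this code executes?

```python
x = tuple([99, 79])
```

tuple() constructor returns tuple

tuple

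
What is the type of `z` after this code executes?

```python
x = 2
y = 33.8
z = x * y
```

int * float = float

float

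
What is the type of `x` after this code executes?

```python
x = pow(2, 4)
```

pow(int, int) returns int

int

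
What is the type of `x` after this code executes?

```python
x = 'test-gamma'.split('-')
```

str.split() returns list

list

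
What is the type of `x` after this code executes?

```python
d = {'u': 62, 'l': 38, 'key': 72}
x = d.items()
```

dict.items() returns dict_items view

dict_items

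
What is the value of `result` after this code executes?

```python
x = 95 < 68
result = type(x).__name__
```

x is bool; result = 'bool'

'bool'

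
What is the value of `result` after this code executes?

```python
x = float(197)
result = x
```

x = 197.0; result = 197.0

197.0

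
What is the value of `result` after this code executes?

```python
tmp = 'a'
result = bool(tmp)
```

tmp = 'a'; result = True

True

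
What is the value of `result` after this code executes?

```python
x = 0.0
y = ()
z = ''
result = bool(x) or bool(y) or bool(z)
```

x = 0.0; y = (); z = ''; result = False

False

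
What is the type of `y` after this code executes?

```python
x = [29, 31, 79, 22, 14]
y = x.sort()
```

list.sort() returns None (mutates in place)

NoneType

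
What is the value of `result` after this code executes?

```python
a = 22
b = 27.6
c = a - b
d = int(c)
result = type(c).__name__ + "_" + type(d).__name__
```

a is int; b is float; c is float; d is int; result = 'float_int'

'float_int'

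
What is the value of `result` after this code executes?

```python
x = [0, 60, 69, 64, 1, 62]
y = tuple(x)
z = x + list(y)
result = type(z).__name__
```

x is list; y is tuple; z is list; result = 'list'

'list'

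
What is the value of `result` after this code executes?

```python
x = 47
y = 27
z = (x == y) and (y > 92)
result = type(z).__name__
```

x is int; y is int; z is bool; result = 'bool'

'bool'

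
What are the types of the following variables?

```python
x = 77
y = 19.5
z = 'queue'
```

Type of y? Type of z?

y is assigned a number with a decimal point, so it is a float; z is assigned a quoted string literal, so it is a str

float, str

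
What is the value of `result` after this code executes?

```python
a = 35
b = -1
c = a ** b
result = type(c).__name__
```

a is int; b is int; c is float; result = 'float'

'float'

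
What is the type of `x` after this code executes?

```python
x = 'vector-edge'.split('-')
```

str.split() returns list

list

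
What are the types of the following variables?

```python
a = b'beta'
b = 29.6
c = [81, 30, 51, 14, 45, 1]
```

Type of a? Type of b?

a is assigned a bytes literal (b'...' prefix); b is assigned a number with a decimal point, so it is a float

bytes, float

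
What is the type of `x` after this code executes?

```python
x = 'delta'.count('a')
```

str.count() returns int

int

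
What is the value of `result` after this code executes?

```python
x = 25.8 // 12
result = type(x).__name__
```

x is float; result = 'float'

'float'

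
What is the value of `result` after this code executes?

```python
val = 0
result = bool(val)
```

val = 0; result = False

False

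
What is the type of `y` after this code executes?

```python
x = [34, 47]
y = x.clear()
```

list.clear() returns None

NoneType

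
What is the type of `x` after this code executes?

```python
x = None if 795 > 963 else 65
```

795 > 963 is False, so the else branch is taken

int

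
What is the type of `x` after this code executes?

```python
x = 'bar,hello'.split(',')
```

str.split() returns list

list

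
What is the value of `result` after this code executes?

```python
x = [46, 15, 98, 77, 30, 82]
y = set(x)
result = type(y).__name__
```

x is list; y is set; result = 'set'

'set'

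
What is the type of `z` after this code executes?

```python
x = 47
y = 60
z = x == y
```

Comparison returns bool

bool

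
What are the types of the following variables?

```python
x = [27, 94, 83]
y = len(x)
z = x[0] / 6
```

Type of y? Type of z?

len() returns int; int / int = float

int, float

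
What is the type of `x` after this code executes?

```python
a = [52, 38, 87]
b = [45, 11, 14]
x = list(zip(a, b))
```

list(zip()) returns a list of tuples

list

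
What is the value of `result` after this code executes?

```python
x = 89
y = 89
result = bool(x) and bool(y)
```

x = 89; y = 89; result = True

True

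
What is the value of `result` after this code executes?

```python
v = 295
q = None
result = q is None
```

v = 295; q = None; result = True

True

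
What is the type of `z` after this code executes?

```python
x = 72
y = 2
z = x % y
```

int % int = int

int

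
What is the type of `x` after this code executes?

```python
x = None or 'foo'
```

'or' with None returns the other truthy value (str)

str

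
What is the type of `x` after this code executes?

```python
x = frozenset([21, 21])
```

frozenset() returns frozenset

frozenset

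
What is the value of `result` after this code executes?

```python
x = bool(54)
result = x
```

x = True; result = True

True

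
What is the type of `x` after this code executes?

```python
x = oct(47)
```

oct() returns str representation

str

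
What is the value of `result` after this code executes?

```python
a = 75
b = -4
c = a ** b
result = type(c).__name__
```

a is int; b is int; c is float; result = 'float'

'float'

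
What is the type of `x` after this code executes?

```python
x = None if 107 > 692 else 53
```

107 > 692 is False, so the else branch is taken

int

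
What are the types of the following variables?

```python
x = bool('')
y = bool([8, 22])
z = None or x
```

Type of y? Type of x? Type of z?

bool() returns bool; bool() returns bool; None or bool returns the bool

bool, bool, bool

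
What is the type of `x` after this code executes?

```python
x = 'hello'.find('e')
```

str.find() returns int index

int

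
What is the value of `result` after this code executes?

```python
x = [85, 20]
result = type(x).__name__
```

x is list; result = 'list'

'list'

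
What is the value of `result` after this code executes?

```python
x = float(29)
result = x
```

x = 29.0; result = 29.0

29.0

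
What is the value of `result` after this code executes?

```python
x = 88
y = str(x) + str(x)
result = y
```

x = 88; y = '8888'; result = '8888'

'8888'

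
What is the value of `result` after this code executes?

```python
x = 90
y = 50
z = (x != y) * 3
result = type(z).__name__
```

x is int; y is int; z is int; result = 'int'

'int'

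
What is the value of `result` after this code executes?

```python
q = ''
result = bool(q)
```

q = ''; result = False

False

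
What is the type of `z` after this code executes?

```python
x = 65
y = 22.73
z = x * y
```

int * float = float

float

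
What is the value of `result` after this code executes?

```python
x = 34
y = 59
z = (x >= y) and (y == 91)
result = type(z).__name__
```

x is int; y is int; z is bool; result = 'bool'

'bool'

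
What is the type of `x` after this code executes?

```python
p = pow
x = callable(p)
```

callable() returns bool

bool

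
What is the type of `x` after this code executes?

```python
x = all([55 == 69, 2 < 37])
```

all() returns bool

bool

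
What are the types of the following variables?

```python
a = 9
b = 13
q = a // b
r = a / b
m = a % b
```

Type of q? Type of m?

// returns int; % of ints returns int

int, int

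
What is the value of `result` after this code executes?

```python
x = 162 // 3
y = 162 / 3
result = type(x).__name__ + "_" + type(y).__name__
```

x is int; y is float; result = 'int_float'

'int_float'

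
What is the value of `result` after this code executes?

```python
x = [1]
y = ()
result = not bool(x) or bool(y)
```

x = [1]; y = (); result = False

False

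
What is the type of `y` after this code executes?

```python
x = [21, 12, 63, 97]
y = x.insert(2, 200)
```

list.insert() returns None

NoneType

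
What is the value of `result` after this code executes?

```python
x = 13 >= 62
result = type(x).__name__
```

x is bool; result = 'bool'

'bool'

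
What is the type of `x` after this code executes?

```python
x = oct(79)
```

oct() returns str representation

str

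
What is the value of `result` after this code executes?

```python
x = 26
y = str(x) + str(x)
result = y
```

x = 26; y = '2626'; result = '2626'

'2626'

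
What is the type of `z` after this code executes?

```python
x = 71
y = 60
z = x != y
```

Comparison returns bool

bool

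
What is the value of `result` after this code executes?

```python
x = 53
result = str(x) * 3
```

x = 53; result = '535353'

'535353'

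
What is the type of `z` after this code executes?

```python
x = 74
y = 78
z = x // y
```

int // int = int

int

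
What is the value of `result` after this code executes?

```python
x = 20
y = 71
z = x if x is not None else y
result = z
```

x = 20; y = 71; z = 20; result = 20

20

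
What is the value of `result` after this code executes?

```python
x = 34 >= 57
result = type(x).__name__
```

x is bool; result = 'bool'

'bool'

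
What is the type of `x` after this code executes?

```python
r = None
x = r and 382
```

'and' returns first falsy value (None)

NoneType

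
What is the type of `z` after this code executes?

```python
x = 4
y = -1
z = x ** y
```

int ** negative = float

float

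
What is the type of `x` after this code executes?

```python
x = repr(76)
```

repr() returns str

str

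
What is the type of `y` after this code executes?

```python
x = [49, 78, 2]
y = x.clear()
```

list.clear() returns None

NoneType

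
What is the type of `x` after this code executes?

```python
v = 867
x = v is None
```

'is' comparison returns bool

bool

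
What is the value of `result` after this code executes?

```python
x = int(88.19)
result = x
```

x = 88; result = 88

88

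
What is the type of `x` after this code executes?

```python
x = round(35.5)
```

round() with no decimal places returns int

int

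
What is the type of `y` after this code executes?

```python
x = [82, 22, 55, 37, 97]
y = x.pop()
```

list.pop() returns the popped element

int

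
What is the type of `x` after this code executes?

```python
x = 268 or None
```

'or' returns first truthy value

int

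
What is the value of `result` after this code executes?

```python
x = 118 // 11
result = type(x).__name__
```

x is int; result = 'int'

'int'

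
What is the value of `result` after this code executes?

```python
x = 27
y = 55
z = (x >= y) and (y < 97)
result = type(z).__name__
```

x is int; y is int; z is bool; result = 'bool'

'bool'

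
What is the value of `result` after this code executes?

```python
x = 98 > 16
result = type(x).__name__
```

x is bool; result = 'bool'

'bool'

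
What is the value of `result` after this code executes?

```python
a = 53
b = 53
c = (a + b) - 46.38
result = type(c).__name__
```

a is int; b is int; c is float; result = 'float'

'float'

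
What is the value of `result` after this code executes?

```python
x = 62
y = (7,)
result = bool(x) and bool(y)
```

x = 62; y = (7,); result = True

True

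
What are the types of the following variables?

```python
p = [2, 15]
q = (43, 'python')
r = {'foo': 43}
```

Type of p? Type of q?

p is assigned a list literal (square brackets); q is assigned a tuple (parenthesized, comma-separated values)

list, tuple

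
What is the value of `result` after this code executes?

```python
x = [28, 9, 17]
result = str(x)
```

x = [28, 9, 17]; result = '[28, 9, 17]'

'[28, 9, 17]'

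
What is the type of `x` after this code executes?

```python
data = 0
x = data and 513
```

'and' returns first falsy value (0 is int)

int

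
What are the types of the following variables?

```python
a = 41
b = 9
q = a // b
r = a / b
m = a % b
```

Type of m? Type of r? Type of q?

% of ints returns int; / returns float; // returns int

int, float, int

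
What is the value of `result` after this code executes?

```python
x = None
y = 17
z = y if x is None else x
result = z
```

x = None; y = 17; z = 17; result = 17

17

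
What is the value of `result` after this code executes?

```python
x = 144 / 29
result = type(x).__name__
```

x is float; result = 'float'

'float'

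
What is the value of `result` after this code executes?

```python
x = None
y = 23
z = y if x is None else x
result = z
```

x = None; y = 23; z = 23; result = 23

23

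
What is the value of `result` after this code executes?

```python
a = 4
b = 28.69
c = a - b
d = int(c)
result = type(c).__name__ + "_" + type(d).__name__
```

a is int; b is float; c is float; d is int; result = 'float_int'

'float_int'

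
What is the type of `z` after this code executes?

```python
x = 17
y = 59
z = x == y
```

Equality comparison returns bool

bool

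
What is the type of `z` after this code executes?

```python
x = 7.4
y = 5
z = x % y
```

float % int = float

float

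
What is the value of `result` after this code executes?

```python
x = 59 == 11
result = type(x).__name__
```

x is bool; result = 'bool'

'bool'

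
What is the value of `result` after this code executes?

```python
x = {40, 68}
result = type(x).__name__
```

x is set; result = 'set'

'set'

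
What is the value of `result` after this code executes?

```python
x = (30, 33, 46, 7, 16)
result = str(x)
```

x = (30, 33, 46, 7, 16); result = '(30, 33, 46, 7, 16)'

'(30, 33, 46, 7, 16)'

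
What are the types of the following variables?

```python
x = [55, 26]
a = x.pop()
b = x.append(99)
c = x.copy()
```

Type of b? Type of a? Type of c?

append() returns None; pop() returns element; copy() returns list

NoneType, int, list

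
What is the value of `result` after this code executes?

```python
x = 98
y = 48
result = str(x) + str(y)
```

x = 98; y = 48; result = '9848'

'9848'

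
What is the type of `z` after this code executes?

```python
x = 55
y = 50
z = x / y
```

int / int = float

float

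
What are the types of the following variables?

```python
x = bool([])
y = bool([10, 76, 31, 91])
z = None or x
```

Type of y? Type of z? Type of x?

bool() returns bool; None or bool returns the bool; bool() returns bool

bool, bool, bool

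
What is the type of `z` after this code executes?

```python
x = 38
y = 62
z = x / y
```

int / int = float

float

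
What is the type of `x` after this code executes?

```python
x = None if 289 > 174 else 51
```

289 > 174 is True, so the if branch is taken

NoneType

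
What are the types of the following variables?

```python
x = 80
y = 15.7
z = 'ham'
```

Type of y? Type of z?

y is assigned a number with a decimal point, so it is a float; z is assigned a quoted string literal, so it is a str

float, str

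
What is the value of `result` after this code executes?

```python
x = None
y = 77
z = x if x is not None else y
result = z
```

x = None; y = 77; z = 77; result = 77

77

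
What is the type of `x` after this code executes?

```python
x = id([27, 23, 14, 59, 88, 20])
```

id() returns int

int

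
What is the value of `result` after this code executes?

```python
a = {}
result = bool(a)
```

a = {}; result = False

False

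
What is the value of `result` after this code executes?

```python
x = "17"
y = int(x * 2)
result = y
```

x = '17'; y = 1717; result = 1717

1717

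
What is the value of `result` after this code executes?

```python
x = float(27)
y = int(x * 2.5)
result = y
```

x = 27.0; y = 67; result = 67

67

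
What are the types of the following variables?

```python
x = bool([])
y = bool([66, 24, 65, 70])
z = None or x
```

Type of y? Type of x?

bool() returns bool; bool() returns bool

bool, bool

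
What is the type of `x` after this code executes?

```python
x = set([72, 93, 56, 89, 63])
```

set() constructor returns set

set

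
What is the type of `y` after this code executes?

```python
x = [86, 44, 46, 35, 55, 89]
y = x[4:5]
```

Slicing a list returns a list

list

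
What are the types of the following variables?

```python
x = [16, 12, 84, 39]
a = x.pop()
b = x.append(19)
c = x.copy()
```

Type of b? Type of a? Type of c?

append() returns None; pop() returns element; copy() returns list

NoneType, int, list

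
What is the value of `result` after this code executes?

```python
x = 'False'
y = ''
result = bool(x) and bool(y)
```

x = 'False'; y = ''; result = False

False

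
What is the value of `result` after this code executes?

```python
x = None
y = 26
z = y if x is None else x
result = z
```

x = None; y = 26; z = 26; result = 26

26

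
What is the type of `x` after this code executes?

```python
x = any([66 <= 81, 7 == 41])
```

any() returns bool

bool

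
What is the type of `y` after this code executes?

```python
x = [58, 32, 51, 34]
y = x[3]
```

Indexing list[int] returns int

int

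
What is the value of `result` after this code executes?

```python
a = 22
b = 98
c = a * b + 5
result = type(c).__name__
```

a is int; b is int; c is int; result = 'int'

'int'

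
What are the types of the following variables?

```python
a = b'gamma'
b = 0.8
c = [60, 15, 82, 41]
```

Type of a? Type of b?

a is assigned a bytes literal (b'...' prefix); b is assigned a number with a decimal point, so it is a float

bytes, float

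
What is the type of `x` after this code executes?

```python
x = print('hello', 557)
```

print() returns None

NoneType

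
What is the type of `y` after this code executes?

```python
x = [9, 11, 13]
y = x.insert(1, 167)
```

list.insert() returns None

NoneType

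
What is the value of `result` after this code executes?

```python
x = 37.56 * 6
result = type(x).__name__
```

x is float; result = 'float'

'float'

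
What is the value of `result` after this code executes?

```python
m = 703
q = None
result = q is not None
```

m = 703; q = None; result = False

False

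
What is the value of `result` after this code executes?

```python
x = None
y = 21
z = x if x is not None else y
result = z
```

x = None; y = 21; z = 21; result = 21

21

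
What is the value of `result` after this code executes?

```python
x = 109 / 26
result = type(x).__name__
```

x is float; result = 'float'

'float'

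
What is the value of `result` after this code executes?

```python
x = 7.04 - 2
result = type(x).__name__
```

x is float; result = 'float'

'float'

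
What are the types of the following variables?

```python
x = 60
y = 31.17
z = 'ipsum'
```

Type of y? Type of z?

y is assigned a number with a decimal point, so it is a float; z is assigned a quoted string literal, so it is a str

float, str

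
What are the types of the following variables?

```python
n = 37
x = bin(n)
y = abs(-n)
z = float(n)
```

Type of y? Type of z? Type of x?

abs() of int returns int; float() returns float; bin() returns str

int, float, str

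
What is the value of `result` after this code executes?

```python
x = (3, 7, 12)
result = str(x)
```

x = (3, 7, 12); result = '(3, 7, 12)'

'(3, 7, 12)'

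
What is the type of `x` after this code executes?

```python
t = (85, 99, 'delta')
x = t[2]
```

Index 2 of tuple is a str literal

str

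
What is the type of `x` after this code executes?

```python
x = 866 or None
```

'or' returns first truthy value

int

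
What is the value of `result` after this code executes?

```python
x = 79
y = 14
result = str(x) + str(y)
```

x = 79; y = 14; result = '7914'

'7914'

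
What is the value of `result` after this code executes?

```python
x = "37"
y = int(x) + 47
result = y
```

x = '37'; y = 84; result = 84

84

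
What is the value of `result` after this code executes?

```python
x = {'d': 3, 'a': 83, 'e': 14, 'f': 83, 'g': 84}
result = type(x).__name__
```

x is dict; result = 'dict'

'dict'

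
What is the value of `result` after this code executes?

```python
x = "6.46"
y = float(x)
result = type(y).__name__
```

x is str; y is float; result = 'float'

'float'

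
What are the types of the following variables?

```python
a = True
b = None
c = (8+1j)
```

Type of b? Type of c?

b is assigned None, whose type is NoneType; c is assigned (8+1j), an int plus an imaginary literal (j suffix), which evaluates to complex

NoneType, complex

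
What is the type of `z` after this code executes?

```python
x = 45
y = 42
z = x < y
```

Comparison returns bool

bool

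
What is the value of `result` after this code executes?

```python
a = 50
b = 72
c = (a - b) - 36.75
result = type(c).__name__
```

a is int; b is int; c is float; result = 'float'

'float'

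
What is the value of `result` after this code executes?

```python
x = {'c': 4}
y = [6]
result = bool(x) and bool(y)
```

x = {'c': 4}; y = [6]; result = True

True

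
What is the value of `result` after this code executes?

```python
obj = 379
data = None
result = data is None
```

obj = 379; data = None; result = True

True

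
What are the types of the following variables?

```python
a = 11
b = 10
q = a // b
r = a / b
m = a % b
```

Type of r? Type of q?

/ returns float; // returns int

float, int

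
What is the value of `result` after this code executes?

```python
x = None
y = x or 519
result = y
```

x = None; y = 519; result = 519

519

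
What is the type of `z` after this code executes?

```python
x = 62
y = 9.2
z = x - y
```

int - float = float

float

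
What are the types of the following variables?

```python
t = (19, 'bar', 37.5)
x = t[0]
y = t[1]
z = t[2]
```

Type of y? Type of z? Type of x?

tuple[1] is str; tuple[2] is float; tuple[0] is int

str, float, int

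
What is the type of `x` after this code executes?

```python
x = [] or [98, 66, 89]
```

'or' returns first truthy value (list)

list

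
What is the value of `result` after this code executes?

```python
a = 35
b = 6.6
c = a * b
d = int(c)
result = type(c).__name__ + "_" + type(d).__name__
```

a is int; b is float; c is float; d is int; result = 'float_int'

'float_int'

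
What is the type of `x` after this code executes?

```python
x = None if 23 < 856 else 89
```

23 < 856 is True, so the if branch is taken

NoneType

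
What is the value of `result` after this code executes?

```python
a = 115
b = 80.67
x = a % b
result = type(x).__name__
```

a is int; b is float; x is float; result = 'float'

'float'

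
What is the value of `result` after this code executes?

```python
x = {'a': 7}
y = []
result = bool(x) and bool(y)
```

x = {'a': 7}; y = []; result = False

False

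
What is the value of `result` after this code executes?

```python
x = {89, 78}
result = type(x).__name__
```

x is set; result = 'set'

'set'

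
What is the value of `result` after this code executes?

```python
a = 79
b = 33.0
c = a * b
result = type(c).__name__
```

a is int; b is float; c is float; result = 'float'

'float'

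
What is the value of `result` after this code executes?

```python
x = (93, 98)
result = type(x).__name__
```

x is tuple; result = 'tuple'

'tuple'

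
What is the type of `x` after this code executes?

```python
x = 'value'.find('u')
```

str.find() returns int index

int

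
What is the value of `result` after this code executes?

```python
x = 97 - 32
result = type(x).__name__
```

x is int; result = 'int'

'int'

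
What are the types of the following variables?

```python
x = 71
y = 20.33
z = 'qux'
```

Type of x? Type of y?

x is assigned a bare integer (no decimal point), so it is an int; y is assigned a number with a decimal point, so it is a float

int, float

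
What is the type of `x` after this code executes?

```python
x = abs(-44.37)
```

abs() of float returns float

float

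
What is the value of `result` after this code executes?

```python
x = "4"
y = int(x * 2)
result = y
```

x = '4'; y = 44; result = 44

44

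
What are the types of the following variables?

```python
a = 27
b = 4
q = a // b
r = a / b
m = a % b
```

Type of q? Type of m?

// returns int; % of ints returns int

int, int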